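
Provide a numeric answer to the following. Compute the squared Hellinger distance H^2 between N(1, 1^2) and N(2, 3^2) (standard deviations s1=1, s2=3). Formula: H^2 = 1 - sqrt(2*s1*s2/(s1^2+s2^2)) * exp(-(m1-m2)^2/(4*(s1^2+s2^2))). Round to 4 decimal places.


Squared Hellinger distance for Gaussians:
H^2 = 1 - sqrt(2*s1*s2/(s1^2+s2^2)) * exp(-(m1-m2)^2/(4*(s1^2+s2^2))).
s1^2 = 1, s2^2 = 9, s1^2+s2^2 = 10.
sqrt(2*1*3/(10)) = 0.774597.
(m1-m2)^2 = (-1)^2 = 1.
exp(-1/(4*10)) = exp(-0.025) = 0.97531.
H^2 = 1 - 0.774597*0.97531 = 0.2445

0.2445


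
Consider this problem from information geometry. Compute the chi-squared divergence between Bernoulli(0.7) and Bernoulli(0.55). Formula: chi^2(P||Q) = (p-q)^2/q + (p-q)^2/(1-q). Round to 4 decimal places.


Chi-squared divergence between Bernoulli distributions:
chi^2 = (p-q)^2/q + (p-q)^2/(1-q).
p = 0.7, q = 0.55, p-q = 0.15.
(p-q)^2 = 0.0225.
term1 = 0.0225/0.55 = 0.040909.
term2 = 0.0225/0.45 = 0.05.
chi^2 = 0.040909 + 0.05 = 0.0909

0.0909


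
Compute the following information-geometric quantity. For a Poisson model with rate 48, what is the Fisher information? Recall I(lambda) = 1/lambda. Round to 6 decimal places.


Fisher information for Poisson: I(lambda) = 1/lambda.
lambda = 48.
I(lambda) = 1/48 = 0.020833

0.020833


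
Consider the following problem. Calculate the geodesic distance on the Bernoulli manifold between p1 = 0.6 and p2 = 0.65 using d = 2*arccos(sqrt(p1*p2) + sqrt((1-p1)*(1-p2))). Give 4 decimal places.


Geodesic distance on Bernoulli manifold:
d(p1,p2) = 2*arccos(sqrt(p1*p2) + sqrt((1-p1)*(1-p2))).
sqrt(p1*p2) = sqrt(0.6*0.65) = 0.6245.
sqrt((1-p1)*(1-p2)) = sqrt(0.4*0.35) = 0.374166.
arg = 0.6245 + 0.374166 = 0.998666.
d = 2*arccos(0.998666) = 0.1033

0.1033


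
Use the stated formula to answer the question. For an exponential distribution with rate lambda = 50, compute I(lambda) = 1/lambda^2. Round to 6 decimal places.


Fisher information for exponential: I(lambda) = 1/lambda^2.
lambda = 50, lambda^2 = 2500.
I = 1/2500 = 0.000400

0.000400


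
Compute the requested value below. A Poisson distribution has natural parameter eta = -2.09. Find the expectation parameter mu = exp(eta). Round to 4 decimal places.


Expectation parameter for Poisson exponential family:
mu = exp(eta).
eta = -2.09.
mu = exp(-2.09) = 0.1237

0.1237


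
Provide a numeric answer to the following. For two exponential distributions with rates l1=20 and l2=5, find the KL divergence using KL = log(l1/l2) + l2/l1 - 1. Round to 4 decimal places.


KL divergence for exponential family:
KL = log(l1/l2) + l2/l1 - 1.
log(20/5) = 1.386294.
5/20 = 0.25.
KL = 1.386294 + 0.25 - 1 = 0.6363

0.6363


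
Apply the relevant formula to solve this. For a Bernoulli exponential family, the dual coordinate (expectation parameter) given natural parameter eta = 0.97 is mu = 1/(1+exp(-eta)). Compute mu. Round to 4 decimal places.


Dual coordinate (expectation parameter) for Bernoulli:
mu = 1/(1+exp(-eta)).
eta = 0.97.
exp(-eta) = exp(-0.97) = 0.379083.
mu = 1/(1+0.379083) = 0.7251

0.7251


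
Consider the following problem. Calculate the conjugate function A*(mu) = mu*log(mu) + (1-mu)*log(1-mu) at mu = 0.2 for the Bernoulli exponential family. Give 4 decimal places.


Legendre transform for Bernoulli:
A*(mu) = mu*log(mu) + (1-mu)*log(1-mu).
mu = 0.2, 1-mu = 0.8.
mu*log(mu) = 0.2*log(0.2) = -0.321888.
(1-mu)*log(1-mu) = 0.8*log(0.8) = -0.178515.
A* = -0.321888 + -0.178515 = -0.5004

-0.5004


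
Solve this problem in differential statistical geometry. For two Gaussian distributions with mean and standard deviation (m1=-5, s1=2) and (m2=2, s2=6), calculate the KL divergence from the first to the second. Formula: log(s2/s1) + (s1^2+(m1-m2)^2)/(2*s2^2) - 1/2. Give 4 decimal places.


KL divergence between normal distributions:
KL = log(s2/s1) + (s1^2 + (m1-m2)^2)/(2*s2^2) - 1/2.
log(6/2) = 1.098612.
(2^2 + (-5-2)^2)/(2*6^2) = (4 + 49)/72 = 0.736111.
KL = 1.098612 + 0.736111 - 0.5 = 1.3347

1.3347


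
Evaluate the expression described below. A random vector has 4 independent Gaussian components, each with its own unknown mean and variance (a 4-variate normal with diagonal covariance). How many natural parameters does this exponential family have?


Exponential family dimension calculation:
Each univariate normal has two natural parameters (mu/sigma^2 and -1/(2 sigma^2)).
With 4 independent components, dim = 2 * 4 = 8.

8


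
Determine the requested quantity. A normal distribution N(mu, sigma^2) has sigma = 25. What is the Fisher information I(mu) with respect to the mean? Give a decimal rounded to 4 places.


The Fisher information for the mean of a normal distribution is I(mu) = 1/sigma^2.
sigma = 25, so sigma^2 = 625.
I(mu) = 1/625 = 0.0016

0.0016


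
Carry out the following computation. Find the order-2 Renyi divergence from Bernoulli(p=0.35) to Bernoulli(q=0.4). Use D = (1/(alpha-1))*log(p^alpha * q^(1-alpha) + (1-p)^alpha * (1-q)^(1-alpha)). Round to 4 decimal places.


Renyi divergence of order alpha between Bernoulli distributions:
D = (1/(alpha-1))*log(p^alpha * q^(1-alpha) + (1-p)^alpha * (1-q)^(1-alpha)).
alpha = 2, p = 0.35, q = 0.4.
p^alpha * q^(1-alpha) = 0.35^2 * 0.4^-1 = 0.30625.
(1-p)^alpha * (1-q)^(1-alpha) = 0.65^2 * 0.6^-1 = 0.704167.
sum = 0.30625 + 0.704167 = 1.010417.
D = (1/1)*log(1.010417) = 0.0104

0.0104


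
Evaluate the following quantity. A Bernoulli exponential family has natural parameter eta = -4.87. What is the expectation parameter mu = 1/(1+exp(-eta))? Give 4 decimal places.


Dual coordinate (expectation parameter) for Bernoulli:
mu = 1/(1+exp(-eta)).
eta = -4.87.
exp(-eta) = exp(4.87) = 130.320917.
mu = 1/(1+130.320917) = 0.0076

0.0076


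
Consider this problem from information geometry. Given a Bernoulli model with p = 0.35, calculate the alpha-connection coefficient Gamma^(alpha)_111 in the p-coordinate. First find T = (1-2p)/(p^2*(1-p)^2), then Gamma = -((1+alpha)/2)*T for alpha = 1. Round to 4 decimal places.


Skewness (Amari-Chentsov) tensor: T = (1-2p)/(p^2*(1-p)^2).
p = 0.35, 1-2p = 0.3, p^2 = 0.1225, (1-p)^2 = 0.4225.
T = 0.3/(0.1225 * 0.4225) = 5.796401.
In the p-coordinate, Gamma^(alpha) = Gamma^(0) - (alpha/2)*T with Gamma^(0) = (1/2)*g'(p) = -T/2,
so Gamma^(alpha) = -((1+alpha)/2)*T.
alpha = 1, -(1+alpha)/2 = -1.0.
Gamma = -1.0 * 5.796401 = -5.7964

-5.7964


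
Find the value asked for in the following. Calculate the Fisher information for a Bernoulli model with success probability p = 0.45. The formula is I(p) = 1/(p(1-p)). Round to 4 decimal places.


For Bernoulli(p), Fisher information is I(p) = 1/(p*(1-p)).
p = 0.45, 1-p = 0.55.
p*(1-p) = 0.2475.
I(p) = 1/0.2475 = 4.0404

4.0404


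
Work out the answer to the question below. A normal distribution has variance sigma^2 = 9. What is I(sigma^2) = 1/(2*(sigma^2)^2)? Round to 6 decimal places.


Fisher information for variance: I(sigma^2) = 1/(2*sigma^4).
sigma^2 = 9, so sigma^4 = 81.
I = 1/(2*81) = 1/162 = 0.006173

0.006173


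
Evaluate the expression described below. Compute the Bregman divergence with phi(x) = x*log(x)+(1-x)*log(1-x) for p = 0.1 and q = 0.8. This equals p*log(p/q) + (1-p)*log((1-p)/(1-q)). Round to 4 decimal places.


Bregman divergence with negative entropy generator:
D = p*log(p/q) + (1-p)*log((1-p)/(1-q)).
p = 0.1, q = 0.8.
p*log(p/q) = 0.1*log(0.1/0.8) = -0.207944.
(1-p)*log((1-p)/(1-q)) = 0.9*log(0.9/0.2) = 1.35367.
D = -0.207944 + 1.35367 = 1.1457

1.1457


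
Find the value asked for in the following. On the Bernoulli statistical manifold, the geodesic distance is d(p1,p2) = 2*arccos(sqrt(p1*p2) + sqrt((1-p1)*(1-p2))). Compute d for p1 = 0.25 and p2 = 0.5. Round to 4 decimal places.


Geodesic distance on Bernoulli manifold:
d(p1,p2) = 2*arccos(sqrt(p1*p2) + sqrt((1-p1)*(1-p2))).
sqrt(p1*p2) = sqrt(0.25*0.5) = 0.353553.
sqrt((1-p1)*(1-p2)) = sqrt(0.75*0.5) = 0.612372.
arg = 0.353553 + 0.612372 = 0.965926.
d = 2*arccos(0.965926) = 0.5236

0.5236


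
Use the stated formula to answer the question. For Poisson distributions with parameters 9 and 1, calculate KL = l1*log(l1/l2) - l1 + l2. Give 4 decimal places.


KL divergence for Poisson:
KL = l1*log(l1/l2) - l1 + l2.
l1 = 9, l2 = 1.
log(9/1) = 2.197225.
l1*log(l1/l2) = 9 * 2.197225 = 19.775021.
KL = 19.775021 - 9 + 1 = 11.7750

11.7750


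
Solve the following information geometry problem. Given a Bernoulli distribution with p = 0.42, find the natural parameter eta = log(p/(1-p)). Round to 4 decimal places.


Natural parameter for Bernoulli: eta = log(p/(1-p)).
p = 0.42, 1-p = 0.58.
p/(1-p) = 0.724138.
eta = log(0.724138) = -0.3228

-0.3228


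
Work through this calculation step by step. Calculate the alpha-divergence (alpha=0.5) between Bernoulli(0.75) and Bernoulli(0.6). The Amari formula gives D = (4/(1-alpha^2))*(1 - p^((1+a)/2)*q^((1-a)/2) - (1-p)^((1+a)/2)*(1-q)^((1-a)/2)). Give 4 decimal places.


Amari alpha-divergence:
D = (4/(1-alpha^2))*(1 - p^((1+a)/2)*q^((1-a)/2) - (1-p)^((1+a)/2)*(1-q)^((1-a)/2)).
alpha = 0.5, p = 0.75, q = 0.6.
e1 = (1+alpha)/2 = 0.75, e2 = (1-alpha)/2 = 0.25.
t1 = p^e1 * q^e2 = 0.75^0.75 * 0.6^0.25 = 0.709306.
t2 = (1-p)^e1 * (1-q)^e2 = 0.25^0.75 * 0.4^0.25 = 0.281171.
4/(1-alpha^2) = 5.333333.
D = 5.333333*(1 - 0.709306 - 0.281171) = 0.0508

0.0508


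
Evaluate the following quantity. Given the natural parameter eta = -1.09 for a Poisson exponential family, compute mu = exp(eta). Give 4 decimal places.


Expectation parameter for Poisson exponential family:
mu = exp(eta).
eta = -1.09.
mu = exp(-1.09) = 0.3362

0.3362


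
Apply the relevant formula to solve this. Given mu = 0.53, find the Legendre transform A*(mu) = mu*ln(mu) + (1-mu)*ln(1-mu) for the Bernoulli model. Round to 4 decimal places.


Legendre transform for Bernoulli:
A*(mu) = mu*log(mu) + (1-mu)*log(1-mu).
mu = 0.53, 1-mu = 0.47.
mu*log(mu) = 0.53*log(0.53) = -0.336485.
(1-mu)*log(1-mu) = 0.47*log(0.47) = -0.354861.
A* = -0.336485 + -0.354861 = -0.6913

-0.6913


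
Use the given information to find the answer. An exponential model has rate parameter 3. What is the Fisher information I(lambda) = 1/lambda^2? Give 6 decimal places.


Fisher information for exponential: I(lambda) = 1/lambda^2.
lambda = 3, lambda^2 = 9.
I = 1/9 = 0.111111

0.111111


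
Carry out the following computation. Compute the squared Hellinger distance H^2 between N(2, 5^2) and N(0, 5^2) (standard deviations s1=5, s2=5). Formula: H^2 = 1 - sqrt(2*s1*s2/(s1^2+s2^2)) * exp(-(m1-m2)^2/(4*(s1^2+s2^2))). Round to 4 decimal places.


Squared Hellinger distance for Gaussians:
H^2 = 1 - sqrt(2*s1*s2/(s1^2+s2^2)) * exp(-(m1-m2)^2/(4*(s1^2+s2^2))).
s1^2 = 25, s2^2 = 25, s1^2+s2^2 = 50.
sqrt(2*5*5/(50)) = 1.0.
(m1-m2)^2 = (2)^2 = 4.
exp(-4/(4*50)) = exp(-0.02) = 0.980199.
H^2 = 1 - 1.0*0.980199 = 0.0198

0.0198


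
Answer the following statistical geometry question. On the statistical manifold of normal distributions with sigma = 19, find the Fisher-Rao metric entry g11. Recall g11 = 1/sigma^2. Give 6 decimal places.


For the 2-parameter normal family, the Fisher metric has:
  g11 = 1/sigma^2, g22 = 2/sigma^2.
sigma = 19, sigma^2 = 361.
g11 = 0.002770

0.002770


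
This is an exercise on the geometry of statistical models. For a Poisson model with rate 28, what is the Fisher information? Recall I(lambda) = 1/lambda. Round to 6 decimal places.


Fisher information for Poisson: I(lambda) = 1/lambda.
lambda = 28.
I(lambda) = 1/28 = 0.035714

0.035714


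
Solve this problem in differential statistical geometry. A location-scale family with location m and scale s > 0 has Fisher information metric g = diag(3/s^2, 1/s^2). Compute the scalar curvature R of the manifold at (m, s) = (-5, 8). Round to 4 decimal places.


The metric has the form g = (A dm^2 + B ds^2)/s^2 with A = 3, B = 1.
Substitute u = sqrt(A/B)*m: g = B*(du^2 + ds^2)/s^2, i.e. B times the
Poincare upper half-plane metric, which has constant Gaussian curvature -1.
Scaling a 2D metric by a constant c divides the Gaussian curvature by c,
so K = -1/B = -1/(1) = -1.0000 everywhere (the point (m, s) = (-5, 8) is irrelevant:
the curvature is constant).
Scalar curvature in dimension 2: R = 2K = -2/(1) = -2.0000.

-2.0000


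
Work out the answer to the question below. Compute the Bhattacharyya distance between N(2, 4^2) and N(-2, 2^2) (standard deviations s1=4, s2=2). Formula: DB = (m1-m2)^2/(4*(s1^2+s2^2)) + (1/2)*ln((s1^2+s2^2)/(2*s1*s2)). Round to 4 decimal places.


Bhattacharyya distance between two Gaussians:
DB = (m1-m2)^2/(4*(s1^2+s2^2)) + (1/2)*ln((s1^2+s2^2)/(2*s1*s2)).
(m1-m2)^2 = (4)^2 = 16.
s1^2+s2^2 = 16 + 4 = 20.
term1 = 16/80 = 0.2.
term2 = 0.5*ln(20/16.0) = 0.111572.
DB = 0.2 + 0.111572 = 0.3116

0.3116


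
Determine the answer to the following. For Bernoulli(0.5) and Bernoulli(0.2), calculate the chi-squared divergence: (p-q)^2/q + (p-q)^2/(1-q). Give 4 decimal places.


Chi-squared divergence between Bernoulli distributions:
chi^2 = (p-q)^2/q + (p-q)^2/(1-q).
p = 0.5, q = 0.2, p-q = 0.3.
(p-q)^2 = 0.09.
term1 = 0.09/0.2 = 0.45.
term2 = 0.09/0.8 = 0.1125.
chi^2 = 0.45 + 0.1125 = 0.5625

0.5625


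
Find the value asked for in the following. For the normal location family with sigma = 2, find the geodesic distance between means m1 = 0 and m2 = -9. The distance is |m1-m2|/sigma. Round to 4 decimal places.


On the fixed-variance normal subfamily, geodesic distance = |m1-m2|/sigma.
|0 - -9| = 9.
sigma = 2.
d = 9/2 = 4.5000

4.5000


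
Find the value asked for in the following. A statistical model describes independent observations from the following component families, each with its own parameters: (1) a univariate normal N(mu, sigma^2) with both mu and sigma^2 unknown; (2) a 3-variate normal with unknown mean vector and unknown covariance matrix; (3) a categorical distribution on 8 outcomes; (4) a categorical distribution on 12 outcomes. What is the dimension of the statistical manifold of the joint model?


The dimension of a statistical manifold equals the number of free
(independent) real parameters of the model. For a product of independent
blocks the parameter counts add.
- normal (mu, sigma^2): 2.
- 3-variate normal: 3 (mean) + 3*4/2 = 6 (symmetric covariance) = 9.
- categorical on 8 outcomes (probabilities sum to 1): 8-1 = 7.
- categorical on 12 outcomes (probabilities sum to 1): 12-1 = 11.
Total = 2 + 9 + 7 + 11 = 29.
Dimension = 29

29


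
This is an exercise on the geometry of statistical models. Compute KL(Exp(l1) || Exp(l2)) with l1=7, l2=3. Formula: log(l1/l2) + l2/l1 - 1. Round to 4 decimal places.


KL divergence for exponential family:
KL = log(l1/l2) + l2/l1 - 1.
log(7/3) = 0.847298.
3/7 = 0.428571.
KL = 0.847298 + 0.428571 - 1 = 0.2759

0.2759


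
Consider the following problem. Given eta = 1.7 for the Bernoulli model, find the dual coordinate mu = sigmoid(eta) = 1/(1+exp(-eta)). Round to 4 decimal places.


Dual coordinate (expectation parameter) for Bernoulli:
mu = 1/(1+exp(-eta)).
eta = 1.7.
exp(-eta) = exp(-1.7) = 0.182684.
mu = 1/(1+0.182684) = 0.8455

0.8455


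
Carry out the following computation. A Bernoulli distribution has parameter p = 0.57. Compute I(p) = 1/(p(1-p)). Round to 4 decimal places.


For Bernoulli(p), Fisher information is I(p) = 1/(p*(1-p)).
p = 0.57, 1-p = 0.43.
p*(1-p) = 0.2451.
I(p) = 1/0.2451 = 4.0800

4.0800


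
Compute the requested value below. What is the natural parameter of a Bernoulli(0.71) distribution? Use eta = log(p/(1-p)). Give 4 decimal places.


Natural parameter for Bernoulli: eta = log(p/(1-p)).
p = 0.71, 1-p = 0.29.
p/(1-p) = 2.448276.
eta = log(2.448276) = 0.8954

0.8954


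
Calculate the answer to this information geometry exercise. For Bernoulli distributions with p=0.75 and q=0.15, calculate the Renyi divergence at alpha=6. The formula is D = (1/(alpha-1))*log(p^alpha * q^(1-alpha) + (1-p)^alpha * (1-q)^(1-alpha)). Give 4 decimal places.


Renyi divergence of order alpha between Bernoulli distributions:
D = (1/(alpha-1))*log(p^alpha * q^(1-alpha) + (1-p)^alpha * (1-q)^(1-alpha)).
alpha = 6, p = 0.75, q = 0.15.
p^alpha * q^(1-alpha) = 0.75^6 * 0.15^-5 = 2343.75.
(1-p)^alpha * (1-q)^(1-alpha) = 0.25^6 * 0.85^-5 = 0.00055.
sum = 2343.75 + 0.00055 = 2343.75055.
D = (1/5)*log(2343.75055) = 1.5519

1.5519


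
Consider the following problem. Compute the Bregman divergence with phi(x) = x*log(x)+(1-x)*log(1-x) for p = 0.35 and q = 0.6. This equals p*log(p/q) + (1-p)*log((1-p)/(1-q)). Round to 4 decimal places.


Bregman divergence with negative entropy generator:
D = p*log(p/q) + (1-p)*log((1-p)/(1-q)).
p = 0.35, q = 0.6.
p*log(p/q) = 0.35*log(0.35/0.6) = -0.188649.
(1-p)*log((1-p)/(1-q)) = 0.65*log(0.65/0.4) = 0.31558.
D = -0.188649 + 0.31558 = 0.1269

0.1269


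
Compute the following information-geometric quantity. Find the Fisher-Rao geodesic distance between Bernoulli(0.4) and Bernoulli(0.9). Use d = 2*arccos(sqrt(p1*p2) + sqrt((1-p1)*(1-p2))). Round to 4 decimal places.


Geodesic distance on Bernoulli manifold:
d(p1,p2) = 2*arccos(sqrt(p1*p2) + sqrt((1-p1)*(1-p2))).
sqrt(p1*p2) = sqrt(0.4*0.9) = 0.6.
sqrt((1-p1)*(1-p2)) = sqrt(0.6*0.1) = 0.244949.
arg = 0.6 + 0.244949 = 0.844949.
d = 2*arccos(0.844949) = 1.1287

1.1287


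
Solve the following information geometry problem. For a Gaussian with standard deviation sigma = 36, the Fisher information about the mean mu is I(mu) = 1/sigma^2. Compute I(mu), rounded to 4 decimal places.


The Fisher information for the mean of a normal distribution is I(mu) = 1/sigma^2.
sigma = 36, so sigma^2 = 1296.
I(mu) = 1/1296 = 0.0008

0.0008


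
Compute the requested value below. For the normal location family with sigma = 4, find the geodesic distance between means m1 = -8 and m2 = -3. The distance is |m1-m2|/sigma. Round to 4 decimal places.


On the fixed-variance normal subfamily, geodesic distance = |m1-m2|/sigma.
|-8 - -3| = 5.
sigma = 4.
d = 5/4 = 1.2500

1.2500


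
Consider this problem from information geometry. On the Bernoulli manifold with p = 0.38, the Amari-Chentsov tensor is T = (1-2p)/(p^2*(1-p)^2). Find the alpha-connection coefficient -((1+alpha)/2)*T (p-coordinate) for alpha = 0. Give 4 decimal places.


Skewness (Amari-Chentsov) tensor: T = (1-2p)/(p^2*(1-p)^2).
p = 0.38, 1-2p = 0.24, p^2 = 0.1444, (1-p)^2 = 0.3844.
T = 0.24/(0.1444 * 0.3844) = 4.323751.
In the p-coordinate, Gamma^(alpha) = Gamma^(0) - (alpha/2)*T with Gamma^(0) = (1/2)*g'(p) = -T/2,
so Gamma^(alpha) = -((1+alpha)/2)*T.
alpha = 0, -(1+alpha)/2 = -0.5.
Gamma = -0.5 * 4.323751 = -2.1619

-2.1619


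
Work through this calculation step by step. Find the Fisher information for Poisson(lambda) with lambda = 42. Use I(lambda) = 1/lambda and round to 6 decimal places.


Fisher information for Poisson: I(lambda) = 1/lambda.
lambda = 42.
I(lambda) = 1/42 = 0.023810

0.023810


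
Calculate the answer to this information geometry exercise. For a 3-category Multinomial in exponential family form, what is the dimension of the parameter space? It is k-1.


Exponential family dimension calculation:
For Multinomial with k=3 categories, dim = k-1 = 2.

2


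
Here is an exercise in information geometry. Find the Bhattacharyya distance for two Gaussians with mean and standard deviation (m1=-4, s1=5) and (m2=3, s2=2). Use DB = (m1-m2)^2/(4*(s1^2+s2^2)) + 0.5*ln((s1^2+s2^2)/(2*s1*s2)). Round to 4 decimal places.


Bhattacharyya distance between two Gaussians:
DB = (m1-m2)^2/(4*(s1^2+s2^2)) + (1/2)*ln((s1^2+s2^2)/(2*s1*s2)).
(m1-m2)^2 = (-7)^2 = 49.
s1^2+s2^2 = 25 + 4 = 29.
term1 = 49/116 = 0.422414.
term2 = 0.5*ln(29/20.0) = 0.185782.
DB = 0.422414 + 0.185782 = 0.6082

0.6082


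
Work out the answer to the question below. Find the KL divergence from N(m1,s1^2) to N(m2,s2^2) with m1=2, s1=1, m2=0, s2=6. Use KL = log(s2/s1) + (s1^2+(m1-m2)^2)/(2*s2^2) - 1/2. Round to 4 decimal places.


KL divergence between normal distributions:
KL = log(s2/s1) + (s1^2 + (m1-m2)^2)/(2*s2^2) - 1/2.
log(6/1) = 1.791759.
(1^2 + (2-0)^2)/(2*6^2) = (1 + 4)/72 = 0.069444.
KL = 1.791759 + 0.069444 - 0.5 = 1.3612

1.3612


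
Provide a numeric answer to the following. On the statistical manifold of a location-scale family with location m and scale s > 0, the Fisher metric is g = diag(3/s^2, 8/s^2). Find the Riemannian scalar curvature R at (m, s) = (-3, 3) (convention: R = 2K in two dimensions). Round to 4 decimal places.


The metric has the form g = (A dm^2 + B ds^2)/s^2 with A = 3, B = 8.
Substitute u = sqrt(A/B)*m: g = B*(du^2 + ds^2)/s^2, i.e. B times the
Poincare upper half-plane metric, which has constant Gaussian curvature -1.
Scaling a 2D metric by a constant c divides the Gaussian curvature by c,
so K = -1/B = -1/(8) = -0.1250 everywhere (the point (m, s) = (-3, 3) is irrelevant:
the curvature is constant).
Scalar curvature in dimension 2: R = 2K = -2/(8) = -0.2500.

-0.2500


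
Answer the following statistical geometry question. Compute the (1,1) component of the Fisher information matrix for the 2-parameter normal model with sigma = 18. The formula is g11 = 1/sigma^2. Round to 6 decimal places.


For the 2-parameter normal family, the Fisher metric has:
  g11 = 1/sigma^2, g22 = 2/sigma^2.
sigma = 18, sigma^2 = 324.
g11 = 0.003086

0.003086


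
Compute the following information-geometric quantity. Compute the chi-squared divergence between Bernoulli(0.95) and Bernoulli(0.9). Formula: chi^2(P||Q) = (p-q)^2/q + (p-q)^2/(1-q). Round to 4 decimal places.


Chi-squared divergence between Bernoulli distributions:
chi^2 = (p-q)^2/q + (p-q)^2/(1-q).
p = 0.95, q = 0.9, p-q = 0.05.
(p-q)^2 = 0.0025.
term1 = 0.0025/0.9 = 0.002778.
term2 = 0.0025/0.1 = 0.025.
chi^2 = 0.002778 + 0.025 = 0.0278

0.0278


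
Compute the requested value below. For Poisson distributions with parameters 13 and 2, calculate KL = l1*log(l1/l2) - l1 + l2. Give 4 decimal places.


KL divergence for Poisson:
KL = l1*log(l1/l2) - l1 + l2.
l1 = 13, l2 = 2.
log(13/2) = 1.871802.
l1*log(l1/l2) = 13 * 1.871802 = 24.333428.
KL = 24.333428 - 13 + 2 = 13.3334

13.3334


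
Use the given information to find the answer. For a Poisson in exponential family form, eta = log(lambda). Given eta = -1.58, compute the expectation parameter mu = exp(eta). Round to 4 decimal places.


Expectation parameter for Poisson exponential family:
mu = exp(eta).
eta = -1.58.
mu = exp(-1.58) = 0.2060

0.2060


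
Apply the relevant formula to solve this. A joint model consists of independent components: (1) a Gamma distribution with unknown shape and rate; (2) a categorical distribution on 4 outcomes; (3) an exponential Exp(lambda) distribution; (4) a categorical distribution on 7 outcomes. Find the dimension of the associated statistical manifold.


The dimension of a statistical manifold equals the number of free
(independent) real parameters of the model. For a product of independent
blocks the parameter counts add.
- Gamma (shape, rate): 2.
- categorical on 4 outcomes (probabilities sum to 1): 4-1 = 3.
- exponential (lambda): 1.
- categorical on 7 outcomes (probabilities sum to 1): 7-1 = 6.
Total = 2 + 3 + 1 + 6 = 12.
Dimension = 12

12


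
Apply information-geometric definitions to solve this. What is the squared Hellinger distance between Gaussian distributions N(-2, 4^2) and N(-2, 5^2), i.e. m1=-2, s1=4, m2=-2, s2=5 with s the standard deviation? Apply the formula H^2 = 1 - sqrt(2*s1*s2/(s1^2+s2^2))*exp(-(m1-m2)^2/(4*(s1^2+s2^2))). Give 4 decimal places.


Squared Hellinger distance for Gaussians:
H^2 = 1 - sqrt(2*s1*s2/(s1^2+s2^2)) * exp(-(m1-m2)^2/(4*(s1^2+s2^2))).
s1^2 = 16, s2^2 = 25, s1^2+s2^2 = 41.
sqrt(2*4*5/(41)) = 0.98773.
(m1-m2)^2 = (0)^2 = 0.
exp(-0/(4*41)) = exp(0.0) = 1.0.
H^2 = 1 - 0.98773*1.0 = 0.0123

0.0123


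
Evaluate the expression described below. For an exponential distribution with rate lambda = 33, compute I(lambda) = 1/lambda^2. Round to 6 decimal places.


Fisher information for exponential: I(lambda) = 1/lambda^2.
lambda = 33, lambda^2 = 1089.
I = 1/1089 = 0.000918

0.000918


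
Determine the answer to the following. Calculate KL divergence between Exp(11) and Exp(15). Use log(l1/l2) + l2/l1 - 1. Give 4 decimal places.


KL divergence for exponential family:
KL = log(l1/l2) + l2/l1 - 1.
log(11/15) = -0.310155.
15/11 = 1.363636.
KL = -0.310155 + 1.363636 - 1 = 0.0535

0.0535


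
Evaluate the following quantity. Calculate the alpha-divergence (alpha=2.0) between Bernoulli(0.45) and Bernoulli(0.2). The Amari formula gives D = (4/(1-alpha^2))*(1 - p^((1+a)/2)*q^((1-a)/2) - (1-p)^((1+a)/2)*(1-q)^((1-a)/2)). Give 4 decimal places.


Amari alpha-divergence:
D = (4/(1-alpha^2))*(1 - p^((1+a)/2)*q^((1-a)/2) - (1-p)^((1+a)/2)*(1-q)^((1-a)/2)).
alpha = 2.0, p = 0.45, q = 0.2.
e1 = (1+alpha)/2 = 1.5, e2 = (1-alpha)/2 = -0.5.
t1 = p^e1 * q^e2 = 0.45^1.5 * 0.2^-0.5 = 0.675.
t2 = (1-p)^e1 * (1-q)^e2 = 0.55^1.5 * 0.8^-0.5 = 0.456036.
4/(1-alpha^2) = -1.333333.
D = -1.333333*(1 - 0.675 - 0.456036) = 0.1747

0.1747


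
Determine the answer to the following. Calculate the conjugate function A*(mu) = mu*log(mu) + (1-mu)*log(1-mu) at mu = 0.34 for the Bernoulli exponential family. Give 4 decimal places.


Legendre transform for Bernoulli:
A*(mu) = mu*log(mu) + (1-mu)*log(1-mu).
mu = 0.34, 1-mu = 0.66.
mu*log(mu) = 0.34*log(0.34) = -0.366795.
(1-mu)*log(1-mu) = 0.66*log(0.66) = -0.27424.
A* = -0.366795 + -0.27424 = -0.6410

-0.6410


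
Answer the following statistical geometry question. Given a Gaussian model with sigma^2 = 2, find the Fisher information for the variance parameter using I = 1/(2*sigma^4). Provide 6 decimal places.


Fisher information for variance: I(sigma^2) = 1/(2*sigma^4).
sigma^2 = 2, so sigma^4 = 4.
I = 1/(2*4) = 1/8 = 0.125000

0.125000


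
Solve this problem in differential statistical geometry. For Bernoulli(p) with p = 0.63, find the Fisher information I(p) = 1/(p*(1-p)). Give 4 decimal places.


For Bernoulli(p), Fisher information is I(p) = 1/(p*(1-p)).
p = 0.63, 1-p = 0.37.
p*(1-p) = 0.2331.
I(p) = 1/0.2331 = 4.2900

4.2900


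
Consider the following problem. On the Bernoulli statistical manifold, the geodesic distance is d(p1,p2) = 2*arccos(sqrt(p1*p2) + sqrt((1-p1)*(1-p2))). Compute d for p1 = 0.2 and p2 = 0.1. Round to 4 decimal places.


Geodesic distance on Bernoulli manifold:
d(p1,p2) = 2*arccos(sqrt(p1*p2) + sqrt((1-p1)*(1-p2))).
sqrt(p1*p2) = sqrt(0.2*0.1) = 0.141421.
sqrt((1-p1)*(1-p2)) = sqrt(0.8*0.9) = 0.848528.
arg = 0.141421 + 0.848528 = 0.989949.
d = 2*arccos(0.989949) = 0.2838

0.2838


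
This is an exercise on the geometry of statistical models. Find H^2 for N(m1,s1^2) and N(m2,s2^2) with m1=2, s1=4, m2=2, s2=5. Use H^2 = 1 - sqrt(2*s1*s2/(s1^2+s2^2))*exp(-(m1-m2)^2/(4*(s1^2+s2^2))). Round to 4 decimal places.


Squared Hellinger distance for Gaussians:
H^2 = 1 - sqrt(2*s1*s2/(s1^2+s2^2)) * exp(-(m1-m2)^2/(4*(s1^2+s2^2))).
s1^2 = 16, s2^2 = 25, s1^2+s2^2 = 41.
sqrt(2*4*5/(41)) = 0.98773.
(m1-m2)^2 = (0)^2 = 0.
exp(-0/(4*41)) = exp(0.0) = 1.0.
H^2 = 1 - 0.98773*1.0 = 0.0123

0.0123


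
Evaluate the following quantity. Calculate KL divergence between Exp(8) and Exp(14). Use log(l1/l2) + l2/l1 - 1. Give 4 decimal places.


KL divergence for exponential family:
KL = log(l1/l2) + l2/l1 - 1.
log(8/14) = -0.559616.
14/8 = 1.75.
KL = -0.559616 + 1.75 - 1 = 0.1904

0.1904


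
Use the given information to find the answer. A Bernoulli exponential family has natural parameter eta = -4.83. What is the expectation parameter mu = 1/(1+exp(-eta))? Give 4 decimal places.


Dual coordinate (expectation parameter) for Bernoulli:
mu = 1/(1+exp(-eta)).
eta = -4.83.
exp(-eta) = exp(4.83) = 125.210961.
mu = 1/(1+125.210961) = 0.0079

0.0079


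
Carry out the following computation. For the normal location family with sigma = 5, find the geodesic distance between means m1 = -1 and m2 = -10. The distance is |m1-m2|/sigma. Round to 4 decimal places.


On the fixed-variance normal subfamily, geodesic distance = |m1-m2|/sigma.
|-1 - -10| = 9.
sigma = 5.
d = 9/5 = 1.8000

1.8000


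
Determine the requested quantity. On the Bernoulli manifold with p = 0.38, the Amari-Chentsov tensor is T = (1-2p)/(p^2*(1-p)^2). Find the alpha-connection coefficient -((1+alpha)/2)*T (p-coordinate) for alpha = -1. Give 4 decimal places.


Skewness (Amari-Chentsov) tensor: T = (1-2p)/(p^2*(1-p)^2).
p = 0.38, 1-2p = 0.24, p^2 = 0.1444, (1-p)^2 = 0.3844.
T = 0.24/(0.1444 * 0.3844) = 4.323751.
In the p-coordinate, Gamma^(alpha) = Gamma^(0) - (alpha/2)*T with Gamma^(0) = (1/2)*g'(p) = -T/2,
so Gamma^(alpha) = -((1+alpha)/2)*T.
alpha = -1, -(1+alpha)/2 = 0.0.
Gamma = 0.0 * 4.323751 = 0.0000

0.0000


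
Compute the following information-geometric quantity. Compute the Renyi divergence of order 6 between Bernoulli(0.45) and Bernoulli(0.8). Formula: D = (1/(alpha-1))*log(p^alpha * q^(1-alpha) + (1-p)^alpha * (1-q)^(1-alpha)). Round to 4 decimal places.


Renyi divergence of order alpha between Bernoulli distributions:
D = (1/(alpha-1))*log(p^alpha * q^(1-alpha) + (1-p)^alpha * (1-q)^(1-alpha)).
alpha = 6, p = 0.45, q = 0.8.
p^alpha * q^(1-alpha) = 0.45^6 * 0.8^-5 = 0.025341.
(1-p)^alpha * (1-q)^(1-alpha) = 0.55^6 * 0.2^-5 = 86.502002.
sum = 0.025341 + 86.502002 = 86.527343.
D = (1/5)*log(86.527343) = 0.8921

0.8921


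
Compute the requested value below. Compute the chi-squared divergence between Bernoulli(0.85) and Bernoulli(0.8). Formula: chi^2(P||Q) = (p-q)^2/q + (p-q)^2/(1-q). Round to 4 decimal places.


Chi-squared divergence between Bernoulli distributions:
chi^2 = (p-q)^2/q + (p-q)^2/(1-q).
p = 0.85, q = 0.8, p-q = 0.05.
(p-q)^2 = 0.0025.
term1 = 0.0025/0.8 = 0.003125.
term2 = 0.0025/0.2 = 0.0125.
chi^2 = 0.003125 + 0.0125 = 0.0156

0.0156


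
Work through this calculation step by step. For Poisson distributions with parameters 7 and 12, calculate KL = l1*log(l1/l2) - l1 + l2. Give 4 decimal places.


KL divergence for Poisson:
KL = l1*log(l1/l2) - l1 + l2.
l1 = 7, l2 = 12.
log(7/12) = -0.538997.
l1*log(l1/l2) = 7 * -0.538997 = -3.772976.
KL = -3.772976 - 7 + 12 = 1.2270

1.2270


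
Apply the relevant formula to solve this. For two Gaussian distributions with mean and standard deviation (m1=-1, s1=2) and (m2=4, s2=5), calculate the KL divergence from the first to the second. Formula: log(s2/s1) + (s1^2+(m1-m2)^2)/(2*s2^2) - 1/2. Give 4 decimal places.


KL divergence between normal distributions:
KL = log(s2/s1) + (s1^2 + (m1-m2)^2)/(2*s2^2) - 1/2.
log(5/2) = 0.916291.
(2^2 + (-1-4)^2)/(2*5^2) = (4 + 25)/50 = 0.58.
KL = 0.916291 + 0.58 - 0.5 = 0.9963

0.9963


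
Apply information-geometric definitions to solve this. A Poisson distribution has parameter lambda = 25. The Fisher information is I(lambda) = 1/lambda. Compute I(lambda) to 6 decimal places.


Fisher information for Poisson: I(lambda) = 1/lambda.
lambda = 25.
I(lambda) = 1/25 = 0.040000

0.040000


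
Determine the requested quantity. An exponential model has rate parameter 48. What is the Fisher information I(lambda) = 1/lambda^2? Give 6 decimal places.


Fisher information for exponential: I(lambda) = 1/lambda^2.
lambda = 48, lambda^2 = 2304.
I = 1/2304 = 0.000434

0.000434


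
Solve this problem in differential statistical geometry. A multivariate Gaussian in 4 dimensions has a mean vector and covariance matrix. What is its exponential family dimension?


Exponential family dimension calculation:
For 4-dim MVN: mean has 4 params, covariance has 4*5/2 = 10 unique entries.
Total dim = 4 + 10 = 14.

14


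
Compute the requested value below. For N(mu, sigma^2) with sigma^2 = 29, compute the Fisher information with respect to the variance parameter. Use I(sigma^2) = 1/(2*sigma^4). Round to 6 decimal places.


Fisher information for variance: I(sigma^2) = 1/(2*sigma^4).
sigma^2 = 29, so sigma^4 = 841.
I = 1/(2*841) = 1/1682 = 0.000595

0.000595


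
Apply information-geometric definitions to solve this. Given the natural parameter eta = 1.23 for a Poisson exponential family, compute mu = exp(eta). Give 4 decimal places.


Expectation parameter for Poisson exponential family:
mu = exp(eta).
eta = 1.23.
mu = exp(1.23) = 3.4212

3.4212


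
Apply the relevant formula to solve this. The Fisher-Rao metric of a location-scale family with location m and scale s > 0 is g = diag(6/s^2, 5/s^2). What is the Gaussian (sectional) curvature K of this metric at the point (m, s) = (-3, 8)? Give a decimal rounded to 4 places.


The metric has the form g = (A dm^2 + B ds^2)/s^2 with A = 6, B = 5.
Substitute u = sqrt(A/B)*m: g = B*(du^2 + ds^2)/s^2, i.e. B times the
Poincare upper half-plane metric, which has constant Gaussian curvature -1.
Scaling a 2D metric by a constant c divides the Gaussian curvature by c,
so K = -1/B = -1/(5) = -0.2000 everywhere (the point (m, s) = (-3, 8) is irrelevant:
the curvature is constant).
The requested Gaussian curvature is K = -0.2000.

-0.2000


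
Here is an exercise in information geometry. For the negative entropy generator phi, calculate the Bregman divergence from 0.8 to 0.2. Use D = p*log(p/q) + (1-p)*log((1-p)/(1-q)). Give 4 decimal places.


Bregman divergence with negative entropy generator:
D = p*log(p/q) + (1-p)*log((1-p)/(1-q)).
p = 0.8, q = 0.2.
p*log(p/q) = 0.8*log(0.8/0.2) = 1.109035.
(1-p)*log((1-p)/(1-q)) = 0.2*log(0.2/0.8) = -0.277259.
D = 1.109035 + -0.277259 = 0.8318

0.8318


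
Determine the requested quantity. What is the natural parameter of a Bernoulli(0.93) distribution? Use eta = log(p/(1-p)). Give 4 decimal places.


Natural parameter for Bernoulli: eta = log(p/(1-p)).
p = 0.93, 1-p = 0.07.
p/(1-p) = 13.285714.
eta = log(13.285714) = 2.5867

2.5867


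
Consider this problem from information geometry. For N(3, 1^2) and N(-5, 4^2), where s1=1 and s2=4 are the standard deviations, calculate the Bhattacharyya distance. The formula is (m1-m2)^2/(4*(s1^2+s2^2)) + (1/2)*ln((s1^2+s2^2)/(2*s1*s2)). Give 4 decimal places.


Bhattacharyya distance between two Gaussians:
DB = (m1-m2)^2/(4*(s1^2+s2^2)) + (1/2)*ln((s1^2+s2^2)/(2*s1*s2)).
(m1-m2)^2 = (8)^2 = 64.
s1^2+s2^2 = 1 + 16 = 17.
term1 = 64/68 = 0.941176.
term2 = 0.5*ln(17/8.0) = 0.376886.
DB = 0.941176 + 0.376886 = 1.3181

1.3181


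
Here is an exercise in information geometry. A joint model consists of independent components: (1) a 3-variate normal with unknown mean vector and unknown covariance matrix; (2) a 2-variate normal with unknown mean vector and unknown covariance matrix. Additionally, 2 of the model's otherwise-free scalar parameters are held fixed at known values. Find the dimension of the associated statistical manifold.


The dimension of a statistical manifold equals the number of free
(independent) real parameters of the model. For a product of independent
blocks the parameter counts add.
- 3-variate normal: 3 (mean) + 3*4/2 = 6 (symmetric covariance) = 9.
- 2-variate normal: 2 (mean) + 2*3/2 = 3 (symmetric covariance) = 5.
Total = 9 + 5 = 14.
2 parameter(s) fixed at known values: 14 - 2 = 12.
Dimension = 12

12


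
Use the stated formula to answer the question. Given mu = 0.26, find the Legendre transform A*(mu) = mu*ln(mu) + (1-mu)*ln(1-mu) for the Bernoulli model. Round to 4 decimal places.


Legendre transform for Bernoulli:
A*(mu) = mu*log(mu) + (1-mu)*log(1-mu).
mu = 0.26, 1-mu = 0.74.
mu*log(mu) = 0.26*log(0.26) = -0.350239.
(1-mu)*log(1-mu) = 0.74*log(0.74) = -0.222818.
A* = -0.350239 + -0.222818 = -0.5731

-0.5731


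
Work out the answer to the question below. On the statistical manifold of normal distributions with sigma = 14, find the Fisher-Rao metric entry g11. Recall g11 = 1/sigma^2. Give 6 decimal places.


For the 2-parameter normal family, the Fisher metric has:
  g11 = 1/sigma^2, g22 = 2/sigma^2.
sigma = 14, sigma^2 = 196.
g11 = 0.005102

0.005102


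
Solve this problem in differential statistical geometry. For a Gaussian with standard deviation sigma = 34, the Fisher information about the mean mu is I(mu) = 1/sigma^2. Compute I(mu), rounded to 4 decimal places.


The Fisher information for the mean of a normal distribution is I(mu) = 1/sigma^2.
sigma = 34, so sigma^2 = 1156.
I(mu) = 1/1156 = 0.0009

0.0009


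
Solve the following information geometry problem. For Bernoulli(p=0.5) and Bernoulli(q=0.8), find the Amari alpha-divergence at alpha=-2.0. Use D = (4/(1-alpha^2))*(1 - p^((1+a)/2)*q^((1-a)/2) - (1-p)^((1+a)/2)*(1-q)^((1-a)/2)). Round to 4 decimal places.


Amari alpha-divergence:
D = (4/(1-alpha^2))*(1 - p^((1+a)/2)*q^((1-a)/2) - (1-p)^((1+a)/2)*(1-q)^((1-a)/2)).
alpha = -2.0, p = 0.5, q = 0.8.
e1 = (1+alpha)/2 = -0.5, e2 = (1-alpha)/2 = 1.5.
t1 = p^e1 * q^e2 = 0.5^-0.5 * 0.8^1.5 = 1.011929.
t2 = (1-p)^e1 * (1-q)^e2 = 0.5^-0.5 * 0.2^1.5 = 0.126491.
4/(1-alpha^2) = -1.333333.
D = -1.333333*(1 - 1.011929 - 0.126491) = 0.1846

0.1846


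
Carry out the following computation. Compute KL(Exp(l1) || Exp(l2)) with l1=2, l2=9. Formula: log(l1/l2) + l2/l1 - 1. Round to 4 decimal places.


KL divergence for exponential family:
KL = log(l1/l2) + l2/l1 - 1.
log(2/9) = -1.504077.
9/2 = 4.5.
KL = -1.504077 + 4.5 - 1 = 1.9959

1.9959


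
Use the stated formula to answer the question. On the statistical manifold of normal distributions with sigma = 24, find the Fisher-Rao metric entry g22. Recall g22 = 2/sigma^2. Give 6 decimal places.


For the 2-parameter normal family, the Fisher metric has:
  g11 = 1/sigma^2, g22 = 2/sigma^2.
sigma = 24, sigma^2 = 576.
g22 = 0.003472

0.003472


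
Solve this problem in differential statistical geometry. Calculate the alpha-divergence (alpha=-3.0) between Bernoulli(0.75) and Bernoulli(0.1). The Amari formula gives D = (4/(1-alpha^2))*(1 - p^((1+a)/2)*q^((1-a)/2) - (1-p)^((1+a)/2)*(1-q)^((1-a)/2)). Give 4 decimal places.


Amari alpha-divergence:
D = (4/(1-alpha^2))*(1 - p^((1+a)/2)*q^((1-a)/2) - (1-p)^((1+a)/2)*(1-q)^((1-a)/2)).
alpha = -3.0, p = 0.75, q = 0.1.
e1 = (1+alpha)/2 = -1.0, e2 = (1-alpha)/2 = 2.0.
t1 = p^e1 * q^e2 = 0.75^-1.0 * 0.1^2.0 = 0.013333.
t2 = (1-p)^e1 * (1-q)^e2 = 0.25^-1.0 * 0.9^2.0 = 3.24.
4/(1-alpha^2) = -0.5.
D = -0.5*(1 - 0.013333 - 3.24) = 1.1267

1.1267


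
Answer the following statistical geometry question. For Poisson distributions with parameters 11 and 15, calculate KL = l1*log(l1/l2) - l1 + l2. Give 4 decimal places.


KL divergence for Poisson:
KL = l1*log(l1/l2) - l1 + l2.
l1 = 11, l2 = 15.
log(11/15) = -0.310155.
l1*log(l1/l2) = 11 * -0.310155 = -3.411704.
KL = -3.411704 - 11 + 15 = 0.5883

0.5883


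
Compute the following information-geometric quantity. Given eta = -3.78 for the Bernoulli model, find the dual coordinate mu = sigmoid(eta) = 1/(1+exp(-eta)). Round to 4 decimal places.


Dual coordinate (expectation parameter) for Bernoulli:
mu = 1/(1+exp(-eta)).
eta = -3.78.
exp(-eta) = exp(3.78) = 43.816042.
mu = 1/(1+43.816042) = 0.0223

0.0223


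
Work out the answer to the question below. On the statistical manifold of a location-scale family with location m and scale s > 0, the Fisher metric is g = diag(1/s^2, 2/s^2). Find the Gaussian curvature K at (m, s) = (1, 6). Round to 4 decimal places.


The metric has the form g = (A dm^2 + B ds^2)/s^2 with A = 1, B = 2.
Substitute u = sqrt(A/B)*m: g = B*(du^2 + ds^2)/s^2, i.e. B times the
Poincare upper half-plane metric, which has constant Gaussian curvature -1.
Scaling a 2D metric by a constant c divides the Gaussian curvature by c,
so K = -1/B = -1/(2) = -0.5000 everywhere (the point (m, s) = (1, 6) is irrelevant:
the curvature is constant).
The requested Gaussian curvature is K = -0.5000.

-0.5000


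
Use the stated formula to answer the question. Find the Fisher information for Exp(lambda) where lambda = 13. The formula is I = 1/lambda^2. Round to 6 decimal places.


Fisher information for exponential: I(lambda) = 1/lambda^2.
lambda = 13, lambda^2 = 169.
I = 1/169 = 0.005917

0.005917


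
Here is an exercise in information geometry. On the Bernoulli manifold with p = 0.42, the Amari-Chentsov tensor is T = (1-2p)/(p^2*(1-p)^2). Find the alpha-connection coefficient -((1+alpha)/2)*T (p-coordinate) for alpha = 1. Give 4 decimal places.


Skewness (Amari-Chentsov) tensor: T = (1-2p)/(p^2*(1-p)^2).
p = 0.42, 1-2p = 0.16, p^2 = 0.1764, (1-p)^2 = 0.3364.
T = 0.16/(0.1764 * 0.3364) = 2.696283.
In the p-coordinate, Gamma^(alpha) = Gamma^(0) - (alpha/2)*T with Gamma^(0) = (1/2)*g'(p) = -T/2,
so Gamma^(alpha) = -((1+alpha)/2)*T.
alpha = 1, -(1+alpha)/2 = -1.0.
Gamma = -1.0 * 2.696283 = -2.6963

-2.6963
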